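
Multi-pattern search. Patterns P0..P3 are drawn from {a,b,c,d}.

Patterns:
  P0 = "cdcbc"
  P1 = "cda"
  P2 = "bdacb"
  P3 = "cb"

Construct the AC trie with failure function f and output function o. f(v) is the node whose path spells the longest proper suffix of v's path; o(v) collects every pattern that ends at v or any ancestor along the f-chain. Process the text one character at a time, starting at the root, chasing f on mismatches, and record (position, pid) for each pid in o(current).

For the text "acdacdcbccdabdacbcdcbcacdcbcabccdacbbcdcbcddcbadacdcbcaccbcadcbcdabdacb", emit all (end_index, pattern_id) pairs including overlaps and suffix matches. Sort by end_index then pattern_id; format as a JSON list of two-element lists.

Build automaton:
Trie (insert patterns):
  n0 'ε': b→7 c→1
  n1 'c': b→12 d→2
  n2 'cd': a→6 c→3
  n3 'cdc': b→4
  n4 'cdcb': c→5
  n5 'cdcbc': ·  [P0 ends]
  n6 'cda': ·  [P1 ends]
  n7 'b': d→8
  n8 'bd': a→9
  n9 'bda': c→10
  n10 'bdac': b→11
  n11 'bdacb': ·  [P2 ends]
  n12 'cb': ·  [P3 ends]

BFS fail/out derivation:
  fail(1) 'c': from fail(0)=0 chase 'c': 0 ⇒ 0;  out=∅∪out(0)=∅
  fail(7) 'b': from fail(0)=0 chase 'b': 0 ⇒ 0;  out=∅∪out(0)=∅
  fail(2) 'cd': from fail(1)=0 chase 'd': 0 ⇒ 0;  out=∅∪out(0)=∅
  fail(8) 'bd': from fail(7)=0 chase 'd': 0 ⇒ 0;  out=∅∪out(0)=∅
  fail(12) 'cb': from fail(1)=0 chase 'b': 0 ⇒ 7;  out={3}∪out(7)={3}
  fail(3) 'cdc': from fail(2)=0 chase 'c': 0 ⇒ 1;  out=∅∪out(1)=∅
  fail(6) 'cda': from fail(2)=0 chase 'a': 0 ⇒ 0;  out={1}∪out(0)={1}
  fail(9) 'bda': from fail(8)=0 chase 'a': 0 ⇒ 0;  out=∅∪out(0)=∅
  fail(4) 'cdcb': from fail(3)=1 chase 'b': 1 ⇒ 12;  out=∅∪out(12)={3}
  fail(10) 'bdac': from fail(9)=0 chase 'c': 0 ⇒ 1;  out=∅∪out(1)=∅
  fail(5) 'cdcbc': from fail(4)=12 chase 'c': 12→7→0 ⇒ 1;  out={0}∪out(1)={0}
  fail(11) 'bdacb': from fail(10)=1 chase 'b': 1 ⇒ 12;  out={2}∪out(12)={2,3}

Text stream:
[0] read 'a'  n0⇒n0
[1] read 'c'  n0⇒n1
[2] read 'd'  n1⇒n2
[3] read 'a'  n2⇒n6  → match P1@[1:3]
[4] read 'c'  n6⇒n1 (via fail)
[5] read 'd'  n1⇒n2
[6] read 'c'  n2⇒n3
[7] read 'b'  n3⇒n4  → match P3@[6:7]
[8] read 'c'  n4⇒n5  → match P0@[4:8]
[9] read 'c'  n5⇒n1 (via fail)
[10] read 'd'  n1⇒n2
[11] read 'a'  n2⇒n6  → match P1@[9:11]
[12] read 'b'  n6⇒n7 (via fail)
[13] read 'd'  n7⇒n8
[14] read 'a'  n8⇒n9
[15] read 'c'  n9⇒n10
[16] read 'b'  n10⇒n11  → match P2@[12:16],P3@[15:16]
[17] read 'c'  n11⇒n1 (via fail)
[18] read 'd'  n1⇒n2
[19] read 'c'  n2⇒n3
[20] read 'b'  n3⇒n4  → match P3@[19:20]
[21] read 'c'  n4⇒n5  → match P0@[17:21]
[22] read 'a'  n5⇒n0 (via fail)
[23] read 'c'  n0⇒n1
[24] read 'd'  n1⇒n2
[25] read 'c'  n2⇒n3
[26] read 'b'  n3⇒n4  → match P3@[25:26]
[27] read 'c'  n4⇒n5  → match P0@[23:27]
[28] read 'a'  n5⇒n0 (via fail)
[29] read 'b'  n0⇒n7
[30] read 'c'  n7⇒n1 (via fail)
[31] read 'c'  n1⇒n1 (via fail)
[32] read 'd'  n1⇒n2
[33] read 'a'  n2⇒n6  → match P1@[31:33]
[34] read 'c'  n6⇒n1 (via fail)
[35] read 'b'  n1⇒n12  → match P3@[34:35]
[36] read 'b'  n12⇒n7 (via fail)
[37] read 'c'  n7⇒n1 (via fail)
[38] read 'd'  n1⇒n2
[39] read 'c'  n2⇒n3
[40] read 'b'  n3⇒n4  → match P3@[39:40]
[41] read 'c'  n4⇒n5  → match P0@[37:41]
[42] read 'd'  n5⇒n2 (via fail)
[43] read 'd'  n2⇒n0 (via fail)
[44] read 'c'  n0⇒n1
[45] read 'b'  n1⇒n12  → match P3@[44:45]
[46] read 'a'  n12⇒n0 (via fail)
[47] read 'd'  n0⇒n0
[48] read 'a'  n0⇒n0
[49] read 'c'  n0⇒n1
[50] read 'd'  n1⇒n2
[51] read 'c'  n2⇒n3
[52] read 'b'  n3⇒n4  → match P3@[51:52]
[53] read 'c'  n4⇒n5  → match P0@[49:53]
[54] read 'a'  n5⇒n0 (via fail)
[55] read 'c'  n0⇒n1
[56] read 'c'  n1⇒n1 (via fail)
[57] read 'b'  n1⇒n12  → match P3@[56:57]
[58] read 'c'  n12⇒n1 (via fail)
[59] read 'a'  n1⇒n0 (via fail)
[60] read 'd'  n0⇒n0
[61] read 'c'  n0⇒n1
[62] read 'b'  n1⇒n12  → match P3@[61:62]
[63] read 'c'  n12⇒n1 (via fail)
[64] read 'd'  n1⇒n2
[65] read 'a'  n2⇒n6  → match P1@[63:65]
[66] read 'b'  n6⇒n7 (via fail)
[67] read 'd'  n7⇒n8
[68] read 'a'  n8⇒n9
[69] read 'c'  n9⇒n10
[70] read 'b'  n10⇒n11  → match P2@[66:70],P3@[69:70]

Result: [[3,1],[7,3],[8,0],[11,1],[16,2],[16,3],[20,3],[21,0],[26,3],[27,0],[33,1],[35,3],[40,3],[41,0],[45,3],[52,3],[53,0],[57,3],[62,3],[65,1],[70,2],[70,3]]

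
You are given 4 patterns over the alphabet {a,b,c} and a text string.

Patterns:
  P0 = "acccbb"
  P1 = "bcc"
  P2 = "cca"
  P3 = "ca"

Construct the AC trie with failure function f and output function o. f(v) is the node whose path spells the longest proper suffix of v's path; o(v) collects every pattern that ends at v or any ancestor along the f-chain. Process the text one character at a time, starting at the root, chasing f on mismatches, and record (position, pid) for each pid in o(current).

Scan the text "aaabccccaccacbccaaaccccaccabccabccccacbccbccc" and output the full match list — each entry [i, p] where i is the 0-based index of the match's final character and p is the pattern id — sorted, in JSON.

Construct AC machine:
Trie nodes:
  0='ε' goto a→1 b→7 c→10
  1='a' goto c→2
  2='ac' goto c→3
  3='acc' goto c→4
  4='accc' goto b→5
  5='acccb' goto b→6
  6='acccbb' goto ·  [P0 ends]
  7='b' goto c→8
  8='bc' goto c→9
  9='bcc' goto ·  [P1 ends]
  10='c' goto a→13 c→11
  11='cc' goto a→12
  12='cca' goto ·  [P2 ends]
  13='ca' goto ·  [P3 ends]

BFS fail/out derivation:
  fail(1) 'a': from fail(0)=0 chase 'a': 0 ⇒ 0;  out=∅∪out(0)=∅
  fail(7) 'b': from fail(0)=0 chase 'b': 0 ⇒ 0;  out=∅∪out(0)=∅
  fail(10) 'c': from fail(0)=0 chase 'c': 0 ⇒ 0;  out=∅∪out(0)=∅
  fail(2) 'ac': from fail(1)=0 chase 'c': 0 ⇒ 10;  out=∅∪out(10)=∅
  fail(8) 'bc': from fail(7)=0 chase 'c': 0 ⇒ 10;  out=∅∪out(10)=∅
  fail(11) 'cc': from fail(10)=0 chase 'c': 0 ⇒ 10;  out=∅∪out(10)=∅
  fail(13) 'ca': from fail(10)=0 chase 'a': 0 ⇒ 1;  out={3}∪out(1)={3}
  fail(3) 'acc': from fail(2)=10 chase 'c': 10 ⇒ 11;  out=∅∪out(11)=∅
  fail(9) 'bcc': from fail(8)=10 chase 'c': 10 ⇒ 11;  out={1}∪out(11)={1}
  fail(12) 'cca': from fail(11)=10 chase 'a': 10 ⇒ 13;  out={2}∪out(13)={2,3}
  fail(4) 'accc': from fail(3)=11 chase 'c': 11→10 ⇒ 11;  out=∅∪out(11)=∅
  fail(5) 'acccb': from fail(4)=11 chase 'b': 11→10→0 ⇒ 7;  out=∅∪out(7)=∅
  fail(6) 'acccbb': from fail(5)=7 chase 'b': 7→0 ⇒ 7;  out={0}∪out(7)={0}

Run:
[0] read 'a'  n0⇒n1
[1] read 'a'  n1⇒n1 ·f
[2] read 'a'  n1⇒n1 ·f
[3] read 'b'  n1⇒n7 ·f
[4] read 'c'  n7⇒n8
[5] read 'c'  n8⇒n9  → match P1@[3:5]
[6] read 'c'  n9⇒n11 ·f
[7] read 'c'  n11⇒n11 ·f
[8] read 'a'  n11⇒n12  → match P2@[6:8],P3@[7:8]
[9] read 'c'  n12⇒n2 ·f
[10] read 'c'  n2⇒n3
[11] read 'a'  n3⇒n12 ·f  → match P2@[9:11],P3@[10:11]
[12] read 'c'  n12⇒n2 ·f
[13] read 'b'  n2⇒n7 ·f
[14] read 'c'  n7⇒n8
[15] read 'c'  n8⇒n9  → match P1@[13:15]
[16] read 'a'  n9⇒n12 ·f  → match P2@[14:16],P3@[15:16]
[17] read 'a'  n12⇒n1 ·f
[18] read 'a'  n1⇒n1 ·f
[19] read 'c'  n1⇒n2
[20] read 'c'  n2⇒n3
[21] read 'c'  n3⇒n4
[22] read 'c'  n4⇒n11 ·f
[23] read 'a'  n11⇒n12  → match P2@[21:23],P3@[22:23]
[24] read 'c'  n12⇒n2 ·f
[25] read 'c'  n2⇒n3
[26] read 'a'  n3⇒n12 ·f  → match P2@[24:26],P3@[25:26]
[27] read 'b'  n12⇒n7 ·f
[28] read 'c'  n7⇒n8
[29] read 'c'  n8⇒n9  → match P1@[27:29]
[30] read 'a'  n9⇒n12 ·f  → match P2@[28:30],P3@[29:30]
[31] read 'b'  n12⇒n7 ·f
[32] read 'c'  n7⇒n8
[33] read 'c'  n8⇒n9  → match P1@[31:33]
[34] read 'c'  n9⇒n11 ·f
[35] read 'c'  n11⇒n11 ·f
[36] read 'a'  n11⇒n12  → match P2@[34:36],P3@[35:36]
[37] read 'c'  n12⇒n2 ·f
[38] read 'b'  n2⇒n7 ·f
[39] read 'c'  n7⇒n8
[40] read 'c'  n8⇒n9  → match P1@[38:40]
[41] read 'b'  n9⇒n7 ·f
[42] read 'c'  n7⇒n8
[43] read 'c'  n8⇒n9  → match P1@[41:43]
[44] read 'c'  n9⇒n11 ·f

All matches (sorted): [[5,1],[8,2],[8,3],[11,2],[11,3],[15,1],[16,2],[16,3],[23,2],[23,3],[26,2],[26,3],[29,1],[30,2],[30,3],[33,1],[36,2],[36,3],[40,1],[43,1]]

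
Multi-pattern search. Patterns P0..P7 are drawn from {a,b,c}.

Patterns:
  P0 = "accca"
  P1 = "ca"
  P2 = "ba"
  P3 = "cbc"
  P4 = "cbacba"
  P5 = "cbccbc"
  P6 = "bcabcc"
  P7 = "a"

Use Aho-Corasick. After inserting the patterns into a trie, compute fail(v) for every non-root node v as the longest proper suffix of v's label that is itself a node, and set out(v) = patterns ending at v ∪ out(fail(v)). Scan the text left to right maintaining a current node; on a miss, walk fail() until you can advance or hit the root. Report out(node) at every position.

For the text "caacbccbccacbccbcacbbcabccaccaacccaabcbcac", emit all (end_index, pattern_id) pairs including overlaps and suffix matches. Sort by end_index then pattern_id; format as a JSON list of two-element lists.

Build automaton:
Trie (insert patterns):
  0='ε' goto a→1 b→8 c→6
  1='a' goto c→2  ←P7
  2='ac' goto c→3
  3='acc' goto c→4
  4='accc' goto a→5
  5='accca' goto ·  ←P0
  6='c' goto a→7 b→10
  7='ca' goto ·  ←P1
  8='b' goto a→9 c→19
  9='ba' goto ·  ←P2
  10='cb' goto a→12 c→11
  11='cbc' goto c→16  ←P3
  12='cba' goto c→13
  13='cbac' goto b→14
  14='cbacb' goto a→15
  15='cbacba' goto ·  ←P4
  16='cbcc' goto b→17
  17='cbccb' goto c→18
  18='cbccbc' goto ·  ←P5
  19='bc' goto a→20
  20='bca' goto b→21
  21='bcab' goto c→22
  22='bcabc' goto c→23
  23='bcabcc' goto ·  ←P6

Failure links (BFS by depth):
  n1('a'): parent n0 fail=0; on 'a' 0 → fail=0;  out {7}∪∅={7}
  n6('c'): parent n0 fail=0; on 'c' 0 → fail=0;  out ∅∪∅=∅
  n8('b'): parent n0 fail=0; on 'b' 0 → fail=0;  out ∅∪∅=∅
  n2('ac'): parent n1 fail=0; on 'c' 0 → fail=6;  out ∅∪∅=∅
  n7('ca'): parent n6 fail=0; on 'a' 0 → fail=1;  out {1}∪{7}={1,7}
  n9('ba'): parent n8 fail=0; on 'a' 0 → fail=1;  out {2}∪{7}={2,7}
  n10('cb'): parent n6 fail=0; on 'b' 0 → fail=8;  out ∅∪∅=∅
  n19('bc'): parent n8 fail=0; on 'c' 0 → fail=6;  out ∅∪∅=∅
  n3('acc'): parent n2 fail=6; on 'c' 6→0 → fail=6;  out ∅∪∅=∅
  n11('cbc'): parent n10 fail=8; on 'c' 8 → fail=19;  out {3}∪∅={3}
  n12('cba'): parent n10 fail=8; on 'a' 8 → fail=9;  out ∅∪{2,7}={2,7}
  n20('bca'): parent n19 fail=6; on 'a' 6 → fail=7;  out ∅∪{1,7}={1,7}
  n4('accc'): parent n3 fail=6; on 'c' 6→0 → fail=6;  out ∅∪∅=∅
  n13('cbac'): parent n12 fail=9; on 'c' 9→1 → fail=2;  out ∅∪∅=∅
  n16('cbcc'): parent n11 fail=19; on 'c' 19→6→0 → fail=6;  out ∅∪∅=∅
  n21('bcab'): parent n20 fail=7; on 'b' 7→1→0 → fail=8;  out ∅∪∅=∅
  n5('accca'): parent n4 fail=6; on 'a' 6 → fail=7;  out {0}∪{1,7}={0,1,7}
  n14('cbacb'): parent n13 fail=2; on 'b' 2→6 → fail=10;  out ∅∪∅=∅
  n17('cbccb'): parent n16 fail=6; on 'b' 6 → fail=10;  out ∅∪∅=∅
  n22('bcabc'): parent n21 fail=8; on 'c' 8 → fail=19;  out ∅∪∅=∅
  n15('cbacba'): parent n14 fail=10; on 'a' 10 → fail=12;  out {4}∪{2,7}={2,4,7}
  n18('cbccbc'): parent n17 fail=10; on 'c' 10 → fail=11;  out {5}∪{3}={3,5}
  n23('bcabcc'): parent n22 fail=19; on 'c' 19→6→0 → fail=6;  out {6}∪∅={6}

Run:
[0] read 'c'  n0⇒n6
[1] read 'a'  n6⇒n7  ** P1@[0:1],P7@[1:1]
[2] read 'a'  n7⇒n1 (fail-walked)  ** P7@[2:2]
[3] read 'c'  n1⇒n2
[4] read 'b'  n2⇒n10 (fail-walked)
[5] read 'c'  n10⇒n11  ** P3@[3:5]
[6] read 'c'  n11⇒n16
[7] read 'b'  n16⇒n17
[8] read 'c'  n17⇒n18  ** P3@[6:8],P5@[3:8]
[9] read 'c'  n18⇒n16 (fail-walked)
[10] read 'a'  n16⇒n7 (fail-walked)  ** P1@[9:10],P7@[10:10]
[11] read 'c'  n7⇒n2 (fail-walked)
[12] read 'b'  n2⇒n10 (fail-walked)
[13] read 'c'  n10⇒n11  ** P3@[11:13]
[14] read 'c'  n11⇒n16
[15] read 'b'  n16⇒n17
[16] read 'c'  n17⇒n18  ** P3@[14:16],P5@[11:16]
[17] read 'a'  n18⇒n20 (fail-walked)  ** P1@[16:17],P7@[17:17]
[18] read 'c'  n20⇒n2 (fail-walked)
[19] read 'b'  n2⇒n10 (fail-walked)
[20] read 'b'  n10⇒n8 (fail-walked)
[21] read 'c'  n8⇒n19
[22] read 'a'  n19⇒n20  ** P1@[21:22],P7@[22:22]
[23] read 'b'  n20⇒n21
[24] read 'c'  n21⇒n22
[25] read 'c'  n22⇒n23  ** P6@[20:25]
[26] read 'a'  n23⇒n7 (fail-walked)  ** P1@[25:26],P7@[26:26]
[27] read 'c'  n7⇒n2 (fail-walked)
[28] read 'c'  n2⇒n3
[29] read 'a'  n3⇒n7 (fail-walked)  ** P1@[28:29],P7@[29:29]
[30] read 'a'  n7⇒n1 (fail-walked)  ** P7@[30:30]
[31] read 'c'  n1⇒n2
[32] read 'c'  n2⇒n3
[33] read 'c'  n3⇒n4
[34] read 'a'  n4⇒n5  ** P0@[30:34],P1@[33:34],P7@[34:34]
[35] read 'a'  n5⇒n1 (fail-walked)  ** P7@[35:35]
[36] read 'b'  n1⇒n8 (fail-walked)
[37] read 'c'  n8⇒n19
[38] read 'b'  n19⇒n10 (fail-walked)
[39] read 'c'  n10⇒n11  ** P3@[37:39]
[40] read 'a'  n11⇒n20 (fail-walked)  ** P1@[39:40],P7@[40:40]
[41] read 'c'  n20⇒n2 (fail-walked)

All matches (sorted): [[1,1],[1,7],[2,7],[5,3],[8,3],[8,5],[10,1],[10,7],[13,3],[16,3],[16,5],[17,1],[17,7],[22,1],[22,7],[25,6],[26,1],[26,7],[29,1],[29,7],[30,7],[34,0],[34,1],[34,7],[35,7],[39,3],[40,1],[40,7]]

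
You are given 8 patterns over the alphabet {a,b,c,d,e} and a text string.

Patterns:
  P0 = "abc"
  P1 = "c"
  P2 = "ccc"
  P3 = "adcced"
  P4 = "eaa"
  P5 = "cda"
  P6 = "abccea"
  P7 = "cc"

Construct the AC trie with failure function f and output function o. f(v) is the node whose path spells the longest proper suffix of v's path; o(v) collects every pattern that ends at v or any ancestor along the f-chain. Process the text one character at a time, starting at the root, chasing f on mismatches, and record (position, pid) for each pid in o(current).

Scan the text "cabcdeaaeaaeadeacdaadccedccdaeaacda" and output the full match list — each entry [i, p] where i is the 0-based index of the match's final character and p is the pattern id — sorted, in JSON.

Build:
Trie nodes:
  n0 'ε': a→1 c→4 e→12
  n1 'a': b→2 d→7
  n2 'ab': c→3
  n3 'abc': c→17  ←P0
  n4 'c': c→5 d→15  ←P1
  n5 'cc': c→6  ←P7
  n6 'ccc': ·  ←P2
  n7 'ad': c→8
  n8 'adc': c→9
  n9 'adcc': e→10
  n10 'adcce': d→11
  n11 'adcced': ·  ←P3
  n12 'e': a→13
  n13 'ea': a→14
  n14 'eaa': ·  ←P4
  n15 'cd': a→16
  n16 'cda': ·  ←P5
  n17 'abcc': e→18
  n18 'abcce': a→19
  n19 'abccea': ·  ←P6

BFS fail/out derivation:
  n1('a'): parent n0 fail=0; on 'a' 0 → fail=0;  out ∅∪∅=∅
  n4('c'): parent n0 fail=0; on 'c' 0 → fail=0;  out {1}∪∅={1}
  n12('e'): parent n0 fail=0; on 'e' 0 → fail=0;  out ∅∪∅=∅
  n2('ab'): parent n1 fail=0; on 'b' 0 → fail=0;  out ∅∪∅=∅
  n5('cc'): parent n4 fail=0; on 'c' 0 → fail=4;  out {7}∪{1}={1,7}
  n7('ad'): parent n1 fail=0; on 'd' 0 → fail=0;  out ∅∪∅=∅
  n13('ea'): parent n12 fail=0; on 'a' 0 → fail=1;  out ∅∪∅=∅
  n15('cd'): parent n4 fail=0; on 'd' 0 → fail=0;  out ∅∪∅=∅
  n3('abc'): parent n2 fail=0; on 'c' 0 → fail=4;  out {0}∪{1}={0,1}
  n6('ccc'): parent n5 fail=4; on 'c' 4 → fail=5;  out {2}∪{1,7}={1,2,7}
  n8('adc'): parent n7 fail=0; on 'c' 0 → fail=4;  out ∅∪{1}={1}
  n14('eaa'): parent n13 fail=1; on 'a' 1→0 → fail=1;  out {4}∪∅={4}
  n16('cda'): parent n15 fail=0; on 'a' 0 → fail=1;  out {5}∪∅={5}
  n9('adcc'): parent n8 fail=4; on 'c' 4 → fail=5;  out ∅∪{1,7}={1,7}
  n17('abcc'): parent n3 fail=4; on 'c' 4 → fail=5;  out ∅∪{1,7}={1,7}
  n10('adcce'): parent n9 fail=5; on 'e' 5→4→0 → fail=12;  out ∅∪∅=∅
  n18('abcce'): parent n17 fail=5; on 'e' 5→4→0 → fail=12;  out ∅∪∅=∅
  n11('adcced'): parent n10 fail=12; on 'd' 12→0 → fail=0;  out {3}∪∅={3}
  n19('abccea'): parent n18 fail=12; on 'a' 12 → fail=13;  out {6}∪∅={6}

Scan:
i=0 'c': node 0→4  emit P1@[0:0]
i=1 'a': node 4→1 (via fail)
i=2 'b': node 1→2
i=3 'c': node 2→3  emit P0@[1:3],P1@[3:3]
i=4 'd': node 3→15 (via fail)
i=5 'e': node 15→12 (via fail)
i=6 'a': node 12→13
i=7 'a': node 13→14  emit P4@[5:7]
i=8 'e': node 14→12 (via fail)
i=9 'a': node 12→13
i=10 'a': node 13→14  emit P4@[8:10]
i=11 'e': node 14→12 (via fail)
i=12 'a': node 12→13
i=13 'd': node 13→7 (via fail)
i=14 'e': node 7→12 (via fail)
i=15 'a': node 12→13
i=16 'c': node 13→4 (via fail)  emit P1@[16:16]
i=17 'd': node 4→15
i=18 'a': node 15→16  emit P5@[16:18]
i=19 'a': node 16→1 (via fail)
i=20 'd': node 1→7
i=21 'c': node 7→8  emit P1@[21:21]
i=22 'c': node 8→9  emit P1@[22:22],P7@[21:22]
i=23 'e': node 9→10
i=24 'd': node 10→11  emit P3@[19:24]
i=25 'c': node 11→4 (via fail)  emit P1@[25:25]
i=26 'c': node 4→5  emit P1@[26:26],P7@[25:26]
i=27 'd': node 5→15 (via fail)
i=28 'a': node 15→16  emit P5@[26:28]
i=29 'e': node 16→12 (via fail)
i=30 'a': node 12→13
i=31 'a': node 13→14  emit P4@[29:31]
i=32 'c': node 14→4 (via fail)  emit P1@[32:32]
i=33 'd': node 4→15
i=34 'a': node 15→16  emit P5@[32:34]

Matches: [[0,1],[3,0],[3,1],[7,4],[10,4],[16,1],[18,5],[21,1],[22,1],[22,7],[24,3],[25,1],[26,1],[26,7],[28,5],[31,4],[32,1],[34,5]]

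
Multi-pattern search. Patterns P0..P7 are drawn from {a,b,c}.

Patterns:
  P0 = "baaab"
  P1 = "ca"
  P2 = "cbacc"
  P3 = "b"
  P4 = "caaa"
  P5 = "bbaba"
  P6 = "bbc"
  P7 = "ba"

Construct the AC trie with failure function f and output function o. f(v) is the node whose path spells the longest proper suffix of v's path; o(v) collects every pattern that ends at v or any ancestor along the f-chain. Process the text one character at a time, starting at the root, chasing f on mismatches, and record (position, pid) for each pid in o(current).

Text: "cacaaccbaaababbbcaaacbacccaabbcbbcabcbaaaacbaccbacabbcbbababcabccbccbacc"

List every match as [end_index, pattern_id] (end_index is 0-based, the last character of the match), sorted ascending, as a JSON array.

Build:
Trie (insert patterns):
  n0 'ε': b→1 c→6
  n1 'b': a→2 b→14  [P3 ends]
  n2 'ba': a→3  [P7 ends]
  n3 'baa': a→4
  n4 'baaa': b→5
  n5 'baaab': ·  [P0 ends]
  n6 'c': a→7 b→8
  n7 'ca': a→12  [P1 ends]
  n8 'cb': a→9
  n9 'cba': c→10
  n10 'cbac': c→11
  n11 'cbacc': ·  [P2 ends]
  n12 'caa': a→13
  n13 'caaa': ·  [P4 ends]
  n14 'bb': a→15 c→18
  n15 'bba': b→16
  n16 'bbab': a→17
  n17 'bbaba': ·  [P5 ends]
  n18 'bbc': ·  [P6 ends]

Failure links (BFS by depth):
  n1('b'): parent n0 fail=0; on 'b' 0 → fail=0;  out {3}∪∅={3}
  n6('c'): parent n0 fail=0; on 'c' 0 → fail=0;  out ∅∪∅=∅
  n2('ba'): parent n1 fail=0; on 'a' 0 → fail=0;  out {7}∪∅={7}
  n7('ca'): parent n6 fail=0; on 'a' 0 → fail=0;  out {1}∪∅={1}
  n8('cb'): parent n6 fail=0; on 'b' 0 → fail=1;  out ∅∪{3}={3}
  n14('bb'): parent n1 fail=0; on 'b' 0 → fail=1;  out ∅∪{3}={3}
  n3('baa'): parent n2 fail=0; on 'a' 0 → fail=0;  out ∅∪∅=∅
  n9('cba'): parent n8 fail=1; on 'a' 1 → fail=2;  out ∅∪{7}={7}
  n12('caa'): parent n7 fail=0; on 'a' 0 → fail=0;  out ∅∪∅=∅
  n15('bba'): parent n14 fail=1; on 'a' 1 → fail=2;  out ∅∪{7}={7}
  n18('bbc'): parent n14 fail=1; on 'c' 1→0 → fail=6;  out {6}∪∅={6}
  n4('baaa'): parent n3 fail=0; on 'a' 0 → fail=0;  out ∅∪∅=∅
  n10('cbac'): parent n9 fail=2; on 'c' 2→0 → fail=6;  out ∅∪∅=∅
  n13('caaa'): parent n12 fail=0; on 'a' 0 → fail=0;  out {4}∪∅={4}
  n16('bbab'): parent n15 fail=2; on 'b' 2→0 → fail=1;  out ∅∪{3}={3}
  n5('baaab'): parent n4 fail=0; on 'b' 0 → fail=1;  out {0}∪{3}={0,3}
  n11('cbacc'): parent n10 fail=6; on 'c' 6→0 → fail=6;  out {2}∪∅={2}
  n17('bbaba'): parent n16 fail=1; on 'a' 1 → fail=2;  out {5}∪{7}={5,7}

Text stream:
i=0 'c': node 0→6
i=1 'a': node 6→7  emit P1@[0:1]
i=2 'c': node 7→6 ·f
i=3 'a': node 6→7  emit P1@[2:3]
i=4 'a': node 7→12
i=5 'c': node 12→6 ·f
i=6 'c': node 6→6 ·f
i=7 'b': node 6→8  emit P3@[7:7]
i=8 'a': node 8→9  emit P7@[7:8]
i=9 'a': node 9→3 ·f
i=10 'a': node 3→4
i=11 'b': node 4→5  emit P0@[7:11],P3@[11:11]
i=12 'a': node 5→2 ·f  emit P7@[11:12]
i=13 'b': node 2→1 ·f  emit P3@[13:13]
i=14 'b': node 1→14  emit P3@[14:14]
i=15 'b': node 14→14 ·f  emit P3@[15:15]
i=16 'c': node 14→18  emit P6@[14:16]
i=17 'a': node 18→7 ·f  emit P1@[16:17]
i=18 'a': node 7→12
i=19 'a': node 12→13  emit P4@[16:19]
i=20 'c': node 13→6 ·f
i=21 'b': node 6→8  emit P3@[21:21]
i=22 'a': node 8→9  emit P7@[21:22]
i=23 'c': node 9→10
i=24 'c': node 10→11  emit P2@[20:24]
i=25 'c': node 11→6 ·f
i=26 'a': node 6→7  emit P1@[25:26]
i=27 'a': node 7→12
i=28 'b': node 12→1 ·f  emit P3@[28:28]
i=29 'b': node 1→14  emit P3@[29:29]
i=30 'c': node 14→18  emit P6@[28:30]
i=31 'b': node 18→8 ·f  emit P3@[31:31]
i=32 'b': node 8→14 ·f  emit P3@[32:32]
i=33 'c': node 14→18  emit P6@[31:33]
i=34 'a': node 18→7 ·f  emit P1@[33:34]
i=35 'b': node 7→1 ·f  emit P3@[35:35]
i=36 'c': node 1→6 ·f
i=37 'b': node 6→8  emit P3@[37:37]
i=38 'a': node 8→9  emit P7@[37:38]
i=39 'a': node 9→3 ·f
i=40 'a': node 3→4
i=41 'a': node 4→0 ·f
i=42 'c': node 0→6
i=43 'b': node 6→8  emit P3@[43:43]
i=44 'a': node 8→9  emit P7@[43:44]
i=45 'c': node 9→10
i=46 'c': node 10→11  emit P2@[42:46]
i=47 'b': node 11→8 ·f  emit P3@[47:47]
i=48 'a': node 8→9  emit P7@[47:48]
i=49 'c': node 9→10
i=50 'a': node 10→7 ·f  emit P1@[49:50]
i=51 'b': node 7→1 ·f  emit P3@[51:51]
i=52 'b': node 1→14  emit P3@[52:52]
i=53 'c': node 14→18  emit P6@[51:53]
i=54 'b': node 18→8 ·f  emit P3@[54:54]
i=55 'b': node 8→14 ·f  emit P3@[55:55]
i=56 'a': node 14→15  emit P7@[55:56]
i=57 'b': node 15→16  emit P3@[57:57]
i=58 'a': node 16→17  emit P5@[54:58],P7@[57:58]
i=59 'b': node 17→1 ·f  emit P3@[59:59]
i=60 'c': node 1→6 ·f
i=61 'a': node 6→7  emit P1@[60:61]
i=62 'b': node 7→1 ·f  emit P3@[62:62]
i=63 'c': node 1→6 ·f
i=64 'c': node 6→6 ·f
i=65 'b': node 6→8  emit P3@[65:65]
i=66 'c': node 8→6 ·f
i=67 'c': node 6→6 ·f
i=68 'b': node 6→8  emit P3@[68:68]
i=69 'a': node 8→9  emit P7@[68:69]
i=70 'c': node 9→10
i=71 'c': node 10→11  emit P2@[67:71]

All matches (sorted): [[1,1],[3,1],[7,3],[8,7],[11,0],[11,3],[12,7],[13,3],[14,3],[15,3],[16,6],[17,1],[19,4],[21,3],[22,7],[24,2],[26,1],[28,3],[29,3],[30,6],[31,3],[32,3],[33,6],[34,1],[35,3],[37,3],[38,7],[43,3],[44,7],[46,2],[47,3],[48,7],[50,1],[51,3],[52,3],[53,6],[54,3],[55,3],[56,7],[57,3],[58,5],[58,7],[59,3],[61,1],[62,3],[65,3],[68,3],[69,7],[71,2]]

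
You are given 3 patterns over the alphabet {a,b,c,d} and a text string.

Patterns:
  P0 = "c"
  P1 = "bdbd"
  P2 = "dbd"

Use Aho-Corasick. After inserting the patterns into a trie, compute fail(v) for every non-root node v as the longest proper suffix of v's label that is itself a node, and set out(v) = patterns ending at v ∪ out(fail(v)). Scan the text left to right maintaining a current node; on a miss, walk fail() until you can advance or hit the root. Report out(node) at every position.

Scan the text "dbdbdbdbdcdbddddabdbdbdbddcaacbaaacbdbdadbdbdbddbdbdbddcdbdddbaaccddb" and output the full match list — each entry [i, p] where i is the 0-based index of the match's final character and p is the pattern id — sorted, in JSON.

Build:
Trie nodes:
  n0 'ε': b→2 c→1 d→6
  n1 'c': ·  ←P0
  n2 'b': d→3
  n3 'bd': b→4
  n4 'bdb': d→5
  n5 'bdbd': ·  ←P1
  n6 'd': b→7
  n7 'db': d→8
  n8 'dbd': ·  ←P2

Failure links (BFS by depth):
  fail(1) 'c': from fail(0)=0 chase 'c': 0 ⇒ 0;  out={0}∪out(0)={0}
  fail(2) 'b': from fail(0)=0 chase 'b': 0 ⇒ 0;  out=∅∪out(0)=∅
  fail(6) 'd': from fail(0)=0 chase 'd': 0 ⇒ 0;  out=∅∪out(0)=∅
  fail(3) 'bd': from fail(2)=0 chase 'd': 0 ⇒ 6;  out=∅∪out(6)=∅
  fail(7) 'db': from fail(6)=0 chase 'b': 0 ⇒ 2;  out=∅∪out(2)=∅
  fail(4) 'bdb': from fail(3)=6 chase 'b': 6 ⇒ 7;  out=∅∪out(7)=∅
  fail(8) 'dbd': from fail(7)=2 chase 'd': 2 ⇒ 3;  out={2}∪out(3)={2}
  fail(5) 'bdbd': from fail(4)=7 chase 'd': 7 ⇒ 8;  out={1}∪out(8)={1,2}

Text stream:
i=0 'd': node 0→6
i=1 'b': node 6→7
i=2 'd': node 7→8  → match P2@[0:2]
i=3 'b': node 8→4 ·f
i=4 'd': node 4→5  → match P1@[1:4],P2@[2:4]
i=5 'b': node 5→4 ·f
i=6 'd': node 4→5  → match P1@[3:6],P2@[4:6]
i=7 'b': node 5→4 ·f
i=8 'd': node 4→5  → match P1@[5:8],P2@[6:8]
i=9 'c': node 5→1 ·f  → match P0@[9:9]
i=10 'd': node 1→6 ·f
i=11 'b': node 6→7
i=12 'd': node 7→8  → match P2@[10:12]
i=13 'd': node 8→6 ·f
i=14 'd': node 6→6 ·f
i=15 'd': node 6→6 ·f
i=16 'a': node 6→0 ·f
i=17 'b': node 0→2
i=18 'd': node 2→3
i=19 'b': node 3→4
i=20 'd': node 4→5  → match P1@[17:20],P2@[18:20]
i=21 'b': node 5→4 ·f
i=22 'd': node 4→5  → match P1@[19:22],P2@[20:22]
i=23 'b': node 5→4 ·f
i=24 'd': node 4→5  → match P1@[21:24],P2@[22:24]
i=25 'd': node 5→6 ·f
i=26 'c': node 6→1 ·f  → match P0@[26:26]
i=27 'a': node 1→0 ·f
i=28 'a': node 0→0
i=29 'c': node 0→1  → match P0@[29:29]
i=30 'b': node 1→2 ·f
i=31 'a': node 2→0 ·f
i=32 'a': node 0→0
i=33 'a': node 0→0
i=34 'c': node 0→1  → match P0@[34:34]
i=35 'b': node 1→2 ·f
i=36 'd': node 2→3
i=37 'b': node 3→4
i=38 'd': node 4→5  → match P1@[35:38],P2@[36:38]
i=39 'a': node 5→0 ·f
i=40 'd': node 0→6
i=41 'b': node 6→7
i=42 'd': node 7→8  → match P2@[40:42]
i=43 'b': node 8→4 ·f
i=44 'd': node 4→5  → match P1@[41:44],P2@[42:44]
i=45 'b': node 5→4 ·f
i=46 'd': node 4→5  → match P1@[43:46],P2@[44:46]
i=47 'd': node 5→6 ·f
i=48 'b': node 6→7
i=49 'd': node 7→8  → match P2@[47:49]
i=50 'b': node 8→4 ·f
i=51 'd': node 4→5  → match P1@[48:51],P2@[49:51]
i=52 'b': node 5→4 ·f
i=53 'd': node 4→5  → match P1@[50:53],P2@[51:53]
i=54 'd': node 5→6 ·f
i=55 'c': node 6→1 ·f  → match P0@[55:55]
i=56 'd': node 1→6 ·f
i=57 'b': node 6→7
i=58 'd': node 7→8  → match P2@[56:58]
i=59 'd': node 8→6 ·f
i=60 'd': node 6→6 ·f
i=61 'b': node 6→7
i=62 'a': node 7→0 ·f
i=63 'a': node 0→0
i=64 'c': node 0→1  → match P0@[64:64]
i=65 'c': node 1→1 ·f  → match P0@[65:65]
i=66 'd': node 1→6 ·f
i=67 'd': node 6→6 ·f
i=68 'b': node 6→7

All matches (sorted): [[2,2],[4,1],[4,2],[6,1],[6,2],[8,1],[8,2],[9,0],[12,2],[20,1],[20,2],[22,1],[22,2],[24,1],[24,2],[26,0],[29,0],[34,0],[38,1],[38,2],[42,2],[44,1],[44,2],[46,1],[46,2],[49,2],[51,1],[51,2],[53,1],[53,2],[55,0],[58,2],[64,0],[65,0]]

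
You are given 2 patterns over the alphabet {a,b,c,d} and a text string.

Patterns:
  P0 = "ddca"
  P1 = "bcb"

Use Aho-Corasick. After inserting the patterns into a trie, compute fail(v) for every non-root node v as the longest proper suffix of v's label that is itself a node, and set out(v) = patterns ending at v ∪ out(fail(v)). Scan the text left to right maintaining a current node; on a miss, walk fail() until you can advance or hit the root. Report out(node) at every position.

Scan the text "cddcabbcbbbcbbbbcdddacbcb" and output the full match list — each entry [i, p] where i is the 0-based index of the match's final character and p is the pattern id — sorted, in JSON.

Build:
Trie (insert patterns):
  n0 'ε': b→5 d→1
  n1 'd': d→2
  n2 'dd': c→3
  n3 'ddc': a→4
  n4 'ddca': ·  ←P0
  n5 'b': c→6
  n6 'bc': b→7
  n7 'bcb': ·  ←P1

BFS fail/out derivation:
  n1('d'): parent n0 fail=0; on 'd' 0 → fail=0;  out ∅∪∅=∅
  n5('b'): parent n0 fail=0; on 'b' 0 → fail=0;  out ∅∪∅=∅
  n2('dd'): parent n1 fail=0; on 'd' 0 → fail=1;  out ∅∪∅=∅
  n6('bc'): parent n5 fail=0; on 'c' 0 → fail=0;  out ∅∪∅=∅
  n3('ddc'): parent n2 fail=1; on 'c' 1→0 → fail=0;  out ∅∪∅=∅
  n7('bcb'): parent n6 fail=0; on 'b' 0 → fail=5;  out {1}∪∅={1}
  n4('ddca'): parent n3 fail=0; on 'a' 0 → fail=0;  out {0}∪∅={0}

Scan:
[0] read 'c'  n0⇒n0
[1] read 'd'  n0⇒n1
[2] read 'd'  n1⇒n2
[3] read 'c'  n2⇒n3
[4] read 'a'  n3⇒n4  ** P0@[1:4]
[5] read 'b'  n4⇒n5 ·f
[6] read 'b'  n5⇒n5 ·f
[7] read 'c'  n5⇒n6
[8] read 'b'  n6⇒n7  ** P1@[6:8]
[9] read 'b'  n7⇒n5 ·f
[10] read 'b'  n5⇒n5 ·f
[11] read 'c'  n5⇒n6
[12] read 'b'  n6⇒n7  ** P1@[10:12]
[13] read 'b'  n7⇒n5 ·f
[14] read 'b'  n5⇒n5 ·f
[15] read 'b'  n5⇒n5 ·f
[16] read 'c'  n5⇒n6
[17] read 'd'  n6⇒n1 ·f
[18] read 'd'  n1⇒n2
[19] read 'd'  n2⇒n2 ·f
[20] read 'a'  n2⇒n0 ·f
[21] read 'c'  n0⇒n0
[22] read 'b'  n0⇒n5
[23] read 'c'  n5⇒n6
[24] read 'b'  n6⇒n7  ** P1@[22:24]

All matches (sorted): [[4,0],[8,1],[12,1],[24,1]]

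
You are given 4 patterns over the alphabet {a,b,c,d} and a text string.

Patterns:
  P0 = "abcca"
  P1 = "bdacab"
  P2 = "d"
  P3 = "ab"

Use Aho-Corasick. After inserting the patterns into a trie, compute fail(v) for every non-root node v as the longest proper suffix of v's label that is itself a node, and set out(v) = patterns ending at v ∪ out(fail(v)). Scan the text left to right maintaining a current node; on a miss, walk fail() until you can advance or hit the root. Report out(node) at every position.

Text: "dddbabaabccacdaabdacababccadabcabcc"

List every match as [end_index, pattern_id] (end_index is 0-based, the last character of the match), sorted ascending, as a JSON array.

Construct AC machine:
Trie nodes:
  n0 'ε': a→1 b→6 d→12
  n1 'a': b→2
  n2 'ab': c→3  ←P3
  n3 'abc': c→4
  n4 'abcc': a→5
  n5 'abcca': ·  ←P0
  n6 'b': d→7
  n7 'bd': a→8
  n8 'bda': c→9
  n9 'bdac': a→10
  n10 'bdaca': b→11
  n11 'bdacab': ·  ←P1
  n12 'd': ·  ←P2

BFS fail/out derivation:
  n1('a'): parent n0 fail=0; on 'a' 0 → fail=0;  out ∅∪∅=∅
  n6('b'): parent n0 fail=0; on 'b' 0 → fail=0;  out ∅∪∅=∅
  n12('d'): parent n0 fail=0; on 'd' 0 → fail=0;  out {2}∪∅={2}
  n2('ab'): parent n1 fail=0; on 'b' 0 → fail=6;  out {3}∪∅={3}
  n7('bd'): parent n6 fail=0; on 'd' 0 → fail=12;  out ∅∪{2}={2}
  n3('abc'): parent n2 fail=6; on 'c' 6→0 → fail=0;  out ∅∪∅=∅
  n8('bda'): parent n7 fail=12; on 'a' 12→0 → fail=1;  out ∅∪∅=∅
  n4('abcc'): parent n3 fail=0; on 'c' 0 → fail=0;  out ∅∪∅=∅
  n9('bdac'): parent n8 fail=1; on 'c' 1→0 → fail=0;  out ∅∪∅=∅
  n5('abcca'): parent n4 fail=0; on 'a' 0 → fail=1;  out {0}∪∅={0}
  n10('bdaca'): parent n9 fail=0; on 'a' 0 → fail=1;  out ∅∪∅=∅
  n11('bdacab'): parent n10 fail=1; on 'b' 1 → fail=2;  out {1}∪{3}={1,3}

Scan:
i=0 'd': node 0→12  ** P2@[0:0]
i=1 'd': node 12→12 ·f  ** P2@[1:1]
i=2 'd': node 12→12 ·f  ** P2@[2:2]
i=3 'b': node 12→6 ·f
i=4 'a': node 6→1 ·f
i=5 'b': node 1→2  ** P3@[4:5]
i=6 'a': node 2→1 ·f
i=7 'a': node 1→1 ·f
i=8 'b': node 1→2  ** P3@[7:8]
i=9 'c': node 2→3
i=10 'c': node 3→4
i=11 'a': node 4→5  ** P0@[7:11]
i=12 'c': node 5→0 ·f
i=13 'd': node 0→12  ** P2@[13:13]
i=14 'a': node 12→1 ·f
i=15 'a': node 1→1 ·f
i=16 'b': node 1→2  ** P3@[15:16]
i=17 'd': node 2→7 ·f  ** P2@[17:17]
i=18 'a': node 7→8
i=19 'c': node 8→9
i=20 'a': node 9→10
i=21 'b': node 10→11  ** P1@[16:21],P3@[20:21]
i=22 'a': node 11→1 ·f
i=23 'b': node 1→2  ** P3@[22:23]
i=24 'c': node 2→3
i=25 'c': node 3→4
i=26 'a': node 4→5  ** P0@[22:26]
i=27 'd': node 5→12 ·f  ** P2@[27:27]
i=28 'a': node 12→1 ·f
i=29 'b': node 1→2  ** P3@[28:29]
i=30 'c': node 2→3
i=31 'a': node 3→1 ·f
i=32 'b': node 1→2  ** P3@[31:32]
i=33 'c': node 2→3
i=34 'c': node 3→4

All matches (sorted): [[0,2],[1,2],[2,2],[5,3],[8,3],[11,0],[13,2],[16,3],[17,2],[21,1],[21,3],[23,3],[26,0],[27,2],[29,3],[32,3]]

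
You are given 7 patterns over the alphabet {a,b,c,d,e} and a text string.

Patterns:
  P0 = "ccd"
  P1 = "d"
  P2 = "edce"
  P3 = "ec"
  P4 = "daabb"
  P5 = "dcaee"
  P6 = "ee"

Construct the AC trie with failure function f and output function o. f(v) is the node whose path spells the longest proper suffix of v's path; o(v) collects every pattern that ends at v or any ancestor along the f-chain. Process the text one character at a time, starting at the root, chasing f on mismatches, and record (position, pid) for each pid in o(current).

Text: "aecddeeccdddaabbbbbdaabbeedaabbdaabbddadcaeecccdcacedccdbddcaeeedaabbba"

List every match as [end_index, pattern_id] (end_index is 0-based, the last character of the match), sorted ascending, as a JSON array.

Construct AC machine:
Trie (insert patterns):
  n0 'ε': c→1 d→4 e→5
  n1 'c': c→2
  n2 'cc': d→3
  n3 'ccd': ·  [P0 ends]
  n4 'd': a→10 c→14  [P1 ends]
  n5 'e': c→9 d→6 e→18
  n6 'ed': c→7
  n7 'edc': e→8
  n8 'edce': ·  [P2 ends]
  n9 'ec': ·  [P3 ends]
  n10 'da': a→11
  n11 'daa': b→12
  n12 'daab': b→13
  n13 'daabb': ·  [P4 ends]
  n14 'dc': a→15
  n15 'dca': e→16
  n16 'dcae': e→17
  n17 'dcaee': ·  [P5 ends]
  n18 'ee': ·  [P6 ends]

BFS fail/out derivation:
  fail(1) 'c': from fail(0)=0 chase 'c': 0 ⇒ 0;  out=∅∪out(0)=∅
  fail(4) 'd': from fail(0)=0 chase 'd': 0 ⇒ 0;  out={1}∪out(0)={1}
  fail(5) 'e': from fail(0)=0 chase 'e': 0 ⇒ 0;  out=∅∪out(0)=∅
  fail(2) 'cc': from fail(1)=0 chase 'c': 0 ⇒ 1;  out=∅∪out(1)=∅
  fail(6) 'ed': from fail(5)=0 chase 'd': 0 ⇒ 4;  out=∅∪out(4)={1}
  fail(9) 'ec': from fail(5)=0 chase 'c': 0 ⇒ 1;  out={3}∪out(1)={3}
  fail(10) 'da': from fail(4)=0 chase 'a': 0 ⇒ 0;  out=∅∪out(0)=∅
  fail(14) 'dc': from fail(4)=0 chase 'c': 0 ⇒ 1;  out=∅∪out(1)=∅
  fail(18) 'ee': from fail(5)=0 chase 'e': 0 ⇒ 5;  out={6}∪out(5)={6}
  fail(3) 'ccd': from fail(2)=1 chase 'd': 1→0 ⇒ 4;  out={0}∪out(4)={0,1}
  fail(7) 'edc': from fail(6)=4 chase 'c': 4 ⇒ 14;  out=∅∪out(14)=∅
  fail(11) 'daa': from fail(10)=0 chase 'a': 0 ⇒ 0;  out=∅∪out(0)=∅
  fail(15) 'dca': from fail(14)=1 chase 'a': 1→0 ⇒ 0;  out=∅∪out(0)=∅
  fail(8) 'edce': from fail(7)=14 chase 'e': 14→1→0 ⇒ 5;  out={2}∪out(5)={2}
  fail(12) 'daab': from fail(11)=0 chase 'b': 0 ⇒ 0;  out=∅∪out(0)=∅
  fail(16) 'dcae': from fail(15)=0 chase 'e': 0 ⇒ 5;  out=∅∪out(5)=∅
  fail(13) 'daabb': from fail(12)=0 chase 'b': 0 ⇒ 0;  out={4}∪out(0)={4}
  fail(17) 'dcaee': from fail(16)=5 chase 'e': 5 ⇒ 18;  out={5}∪out(18)={5,6}

Text stream:
[0] read 'a'  n0⇒n0
[1] read 'e'  n0⇒n5
[2] read 'c'  n5⇒n9  emit P3@[1:2]
[3] read 'd'  n9⇒n4 (via fail)  emit P1@[3:3]
[4] read 'd'  n4⇒n4 (via fail)  emit P1@[4:4]
[5] read 'e'  n4⇒n5 (via fail)
[6] read 'e'  n5⇒n18  emit P6@[5:6]
[7] read 'c'  n18⇒n9 (via fail)  emit P3@[6:7]
[8] read 'c'  n9⇒n2 (via fail)
[9] read 'd'  n2⇒n3  emit P0@[7:9],P1@[9:9]
[10] read 'd'  n3⇒n4 (via fail)  emit P1@[10:10]
[11] read 'd'  n4⇒n4 (via fail)  emit P1@[11:11]
[12] read 'a'  n4⇒n10
[13] read 'a'  n10⇒n11
[14] read 'b'  n11⇒n12
[15] read 'b'  n12⇒n13  emit P4@[11:15]
[16] read 'b'  n13⇒n0 (via fail)
[17] read 'b'  n0⇒n0
[18] read 'b'  n0⇒n0
[19] read 'd'  n0⇒n4  emit P1@[19:19]
[20] read 'a'  n4⇒n10
[21] read 'a'  n10⇒n11
[22] read 'b'  n11⇒n12
[23] read 'b'  n12⇒n13  emit P4@[19:23]
[24] read 'e'  n13⇒n5 (via fail)
[25] read 'e'  n5⇒n18  emit P6@[24:25]
[26] read 'd'  n18⇒n6 (via fail)  emit P1@[26:26]
[27] read 'a'  n6⇒n10 (via fail)
[28] read 'a'  n10⇒n11
[29] read 'b'  n11⇒n12
[30] read 'b'  n12⇒n13  emit P4@[26:30]
[31] read 'd'  n13⇒n4 (via fail)  emit P1@[31:31]
[32] read 'a'  n4⇒n10
[33] read 'a'  n10⇒n11
[34] read 'b'  n11⇒n12
[35] read 'b'  n12⇒n13  emit P4@[31:35]
[36] read 'd'  n13⇒n4 (via fail)  emit P1@[36:36]
[37] read 'd'  n4⇒n4 (via fail)  emit P1@[37:37]
[38] read 'a'  n4⇒n10
[39] read 'd'  n10⇒n4 (via fail)  emit P1@[39:39]
[40] read 'c'  n4⇒n14
[41] read 'a'  n14⇒n15
[42] read 'e'  n15⇒n16
[43] read 'e'  n16⇒n17  emit P5@[39:43],P6@[42:43]
[44] read 'c'  n17⇒n9 (via fail)  emit P3@[43:44]
[45] read 'c'  n9⇒n2 (via fail)
[46] read 'c'  n2⇒n2 (via fail)
[47] read 'd'  n2⇒n3  emit P0@[45:47],P1@[47:47]
[48] read 'c'  n3⇒n14 (via fail)
[49] read 'a'  n14⇒n15
[50] read 'c'  n15⇒n1 (via fail)
[51] read 'e'  n1⇒n5 (via fail)
[52] read 'd'  n5⇒n6  emit P1@[52:52]
[53] read 'c'  n6⇒n7
[54] read 'c'  n7⇒n2 (via fail)
[55] read 'd'  n2⇒n3  emit P0@[53:55],P1@[55:55]
[56] read 'b'  n3⇒n0 (via fail)
[57] read 'd'  n0⇒n4  emit P1@[57:57]
[58] read 'd'  n4⇒n4 (via fail)  emit P1@[58:58]
[59] read 'c'  n4⇒n14
[60] read 'a'  n14⇒n15
[61] read 'e'  n15⇒n16
[62] read 'e'  n16⇒n17  emit P5@[58:62],P6@[61:62]
[63] read 'e'  n17⇒n18 (via fail)  emit P6@[62:63]
[64] read 'd'  n18⇒n6 (via fail)  emit P1@[64:64]
[65] read 'a'  n6⇒n10 (via fail)
[66] read 'a'  n10⇒n11
[67] read 'b'  n11⇒n12
[68] read 'b'  n12⇒n13  emit P4@[64:68]
[69] read 'b'  n13⇒n0 (via fail)
[70] read 'a'  n0⇒n0

Result: [[2,3],[3,1],[4,1],[6,6],[7,3],[9,0],[9,1],[10,1],[11,1],[15,4],[19,1],[23,4],[25,6],[26,1],[30,4],[31,1],[35,4],[36,1],[37,1],[39,1],[43,5],[43,6],[44,3],[47,0],[47,1],[52,1],[55,0],[55,1],[57,1],[58,1],[62,5],[62,6],[63,6],[64,1],[68,4]]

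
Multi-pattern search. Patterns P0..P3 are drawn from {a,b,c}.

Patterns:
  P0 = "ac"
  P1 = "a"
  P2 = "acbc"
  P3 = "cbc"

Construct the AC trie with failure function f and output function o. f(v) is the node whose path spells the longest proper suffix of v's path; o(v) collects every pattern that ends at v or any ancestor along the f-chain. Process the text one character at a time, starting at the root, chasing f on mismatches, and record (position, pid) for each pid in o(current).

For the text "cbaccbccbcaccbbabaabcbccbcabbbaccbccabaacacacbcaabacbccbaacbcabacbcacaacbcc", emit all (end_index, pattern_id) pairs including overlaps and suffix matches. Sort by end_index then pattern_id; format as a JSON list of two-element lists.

Construct AC machine:
Trie (insert patterns):
  0='ε' goto a→1 c→5
  1='a' goto c→2  [P1 ends]
  2='ac' goto b→3  [P0 ends]
  3='acb' goto c→4
  4='acbc' goto ·  [P2 ends]
  5='c' goto b→6
  6='cb' goto c→7
  7='cbc' goto ·  [P3 ends]

BFS fail/out derivation:
  fail(1) 'a': from fail(0)=0 chase 'a': 0 ⇒ 0;  out={1}∪out(0)={1}
  fail(5) 'c': from fail(0)=0 chase 'c': 0 ⇒ 0;  out=∅∪out(0)=∅
  fail(2) 'ac': from fail(1)=0 chase 'c': 0 ⇒ 5;  out={0}∪out(5)={0}
  fail(6) 'cb': from fail(5)=0 chase 'b': 0 ⇒ 0;  out=∅∪out(0)=∅
  fail(3) 'acb': from fail(2)=5 chase 'b': 5 ⇒ 6;  out=∅∪out(6)=∅
  fail(7) 'cbc': from fail(6)=0 chase 'c': 0 ⇒ 5;  out={3}∪out(5)={3}
  fail(4) 'acbc': from fail(3)=6 chase 'c': 6 ⇒ 7;  out={2}∪out(7)={2,3}

Run:
pos 0 'c': at 5
pos 1 'b': at 6
pos 2 'a': at 1 (fail-walked)  → match P1@[2:2]
pos 3 'c': at 2  → match P0@[2:3]
pos 4 'c': at 5 (fail-walked)
pos 5 'b': at 6
pos 6 'c': at 7  → match P3@[4:6]
pos 7 'c': at 5 (fail-walked)
pos 8 'b': at 6
pos 9 'c': at 7  → match P3@[7:9]
pos 10 'a': at 1 (fail-walked)  → match P1@[10:10]
pos 11 'c': at 2  → match P0@[10:11]
pos 12 'c': at 5 (fail-walked)
pos 13 'b': at 6
pos 14 'b': at 0 (fail-walked)
pos 15 'a': at 1  → match P1@[15:15]
pos 16 'b': at 0 (fail-walked)
pos 17 'a': at 1  → match P1@[17:17]
pos 18 'a': at 1 (fail-walked)  → match P1@[18:18]
pos 19 'b': at 0 (fail-walked)
pos 20 'c': at 5
pos 21 'b': at 6
pos 22 'c': at 7  → match P3@[20:22]
pos 23 'c': at 5 (fail-walked)
pos 24 'b': at 6
pos 25 'c': at 7  → match P3@[23:25]
pos 26 'a': at 1 (fail-walked)  → match P1@[26:26]
pos 27 'b': at 0 (fail-walked)
pos 28 'b': at 0
pos 29 'b': at 0
pos 30 'a': at 1  → match P1@[30:30]
pos 31 'c': at 2  → match P0@[30:31]
pos 32 'c': at 5 (fail-walked)
pos 33 'b': at 6
pos 34 'c': at 7  → match P3@[32:34]
pos 35 'c': at 5 (fail-walked)
pos 36 'a': at 1 (fail-walked)  → match P1@[36:36]
pos 37 'b': at 0 (fail-walked)
pos 38 'a': at 1  → match P1@[38:38]
pos 39 'a': at 1 (fail-walked)  → match P1@[39:39]
pos 40 'c': at 2  → match P0@[39:40]
pos 41 'a': at 1 (fail-walked)  → match P1@[41:41]
pos 42 'c': at 2  → match P0@[41:42]
pos 43 'a': at 1 (fail-walked)  → match P1@[43:43]
pos 44 'c': at 2  → match P0@[43:44]
pos 45 'b': at 3
pos 46 'c': at 4  → match P2@[43:46],P3@[44:46]
pos 47 'a': at 1 (fail-walked)  → match P1@[47:47]
pos 48 'a': at 1 (fail-walked)  → match P1@[48:48]
pos 49 'b': at 0 (fail-walked)
pos 50 'a': at 1  → match P1@[50:50]
pos 51 'c': at 2  → match P0@[50:51]
pos 52 'b': at 3
pos 53 'c': at 4  → match P2@[50:53],P3@[51:53]
pos 54 'c': at 5 (fail-walked)
pos 55 'b': at 6
pos 56 'a': at 1 (fail-walked)  → match P1@[56:56]
pos 57 'a': at 1 (fail-walked)  → match P1@[57:57]
pos 58 'c': at 2  → match P0@[57:58]
pos 59 'b': at 3
pos 60 'c': at 4  → match P2@[57:60],P3@[58:60]
pos 61 'a': at 1 (fail-walked)  → match P1@[61:61]
pos 62 'b': at 0 (fail-walked)
pos 63 'a': at 1  → match P1@[63:63]
pos 64 'c': at 2  → match P0@[63:64]
pos 65 'b': at 3
pos 66 'c': at 4  → match P2@[63:66],P3@[64:66]
pos 67 'a': at 1 (fail-walked)  → match P1@[67:67]
pos 68 'c': at 2  → match P0@[67:68]
pos 69 'a': at 1 (fail-walked)  → match P1@[69:69]
pos 70 'a': at 1 (fail-walked)  → match P1@[70:70]
pos 71 'c': at 2  → match P0@[70:71]
pos 72 'b': at 3
pos 73 'c': at 4  → match P2@[70:73],P3@[71:73]
pos 74 'c': at 5 (fail-walked)

All matches (sorted): [[2,1],[3,0],[6,3],[9,3],[10,1],[11,0],[15,1],[17,1],[18,1],[22,3],[25,3],[26,1],[30,1],[31,0],[34,3],[36,1],[38,1],[39,1],[40,0],[41,1],[42,0],[43,1],[44,0],[46,2],[46,3],[47,1],[48,1],[50,1],[51,0],[53,2],[53,3],[56,1],[57,1],[58,0],[60,2],[60,3],[61,1],[63,1],[64,0],[66,2],[66,3],[67,1],[68,0],[69,1],[70,1],[71,0],[73,2],[73,3]]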